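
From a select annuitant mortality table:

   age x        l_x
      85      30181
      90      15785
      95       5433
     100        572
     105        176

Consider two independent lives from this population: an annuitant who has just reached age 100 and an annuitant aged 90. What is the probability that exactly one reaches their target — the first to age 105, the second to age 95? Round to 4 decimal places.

0.4401

p₁ = l_105/l_100 = 176/572 = 0.307692; p₂ = l_95/l_90 = 5433/15785 = 0.344188.
P(exactly one) = p₁(1−p₂) + (1−p₁)p₂ = 0.201788 + 0.238284 = 0.440072.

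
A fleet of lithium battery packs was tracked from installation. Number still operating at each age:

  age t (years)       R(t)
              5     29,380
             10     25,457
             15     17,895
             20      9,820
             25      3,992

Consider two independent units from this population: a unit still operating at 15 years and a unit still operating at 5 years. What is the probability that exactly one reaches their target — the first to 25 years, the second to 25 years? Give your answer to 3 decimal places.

0.298

p₁ = R(25)/R(15) = 3,992/17,895 = 0.223079; p₂ = R(25)/R(5) = 3,992/29,380 = 0.135875.
P(exactly one) = p₁(1−p₂) + (1−p₁)p₂ = 0.192768 + 0.105564 = 0.298332.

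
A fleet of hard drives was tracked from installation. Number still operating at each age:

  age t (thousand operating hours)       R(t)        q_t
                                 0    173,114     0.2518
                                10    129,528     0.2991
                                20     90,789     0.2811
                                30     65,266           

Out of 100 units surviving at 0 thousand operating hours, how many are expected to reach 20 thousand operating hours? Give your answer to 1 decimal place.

52.4

The relevant probability is 90,789/173,114 = 0.524446.
Expected number = 100 × 0.524446 = 52.4.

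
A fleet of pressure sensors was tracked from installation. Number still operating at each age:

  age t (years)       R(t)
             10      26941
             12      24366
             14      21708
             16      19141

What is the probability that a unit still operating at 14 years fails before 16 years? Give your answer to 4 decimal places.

0.1183

P(fail before 16 | operational at 14) = 1 − R(16)/R(14) = 1 − 19141/21708 = (2567)/21708 = 0.118251.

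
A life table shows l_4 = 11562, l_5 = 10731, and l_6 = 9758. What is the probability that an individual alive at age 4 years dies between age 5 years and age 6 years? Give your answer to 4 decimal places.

0.0842

This is the probability of reaching 5 but not 6, conditional on being alive at 4: (l_5 − l_6) / l_4.
= (10731 − 9758) / 11562 = 973 / 11562 = 0.084155.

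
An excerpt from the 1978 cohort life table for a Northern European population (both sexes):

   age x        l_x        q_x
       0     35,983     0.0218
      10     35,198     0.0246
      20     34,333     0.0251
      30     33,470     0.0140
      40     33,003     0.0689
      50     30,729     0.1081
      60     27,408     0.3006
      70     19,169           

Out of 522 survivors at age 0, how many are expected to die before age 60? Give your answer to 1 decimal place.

The relevant probability is 1 − 27,408/35,983 = 0.238307.
Expected number = 522 × 0.238307 = 124.4.

124.4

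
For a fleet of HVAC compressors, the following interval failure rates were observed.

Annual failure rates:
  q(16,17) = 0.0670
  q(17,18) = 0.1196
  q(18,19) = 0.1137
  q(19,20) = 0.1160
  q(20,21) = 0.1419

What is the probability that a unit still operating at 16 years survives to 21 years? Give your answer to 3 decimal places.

0.552

The overall survival probability is (1 − 0.0670) × (1 − 0.1196) × (1 − 0.1137) × (1 − 0.1160) × (1 − 0.1419).
= 0.9330 × 0.8804 × 0.8863 × 0.8840 × 0.8581 = 0.552246.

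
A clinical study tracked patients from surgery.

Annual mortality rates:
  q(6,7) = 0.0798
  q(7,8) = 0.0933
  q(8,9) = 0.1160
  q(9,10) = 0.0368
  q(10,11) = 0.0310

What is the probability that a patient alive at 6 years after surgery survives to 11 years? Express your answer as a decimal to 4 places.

0.6884

Survival from 6 to 11 is the product of surviving each interval: (1 − 0.0798) × (1 − 0.0933) × (1 − 0.1160) × (1 − 0.0368) × (1 − 0.0310).
= 0.9202 × 0.9067 × 0.8840 × 0.9632 × 0.9690 = 0.688396.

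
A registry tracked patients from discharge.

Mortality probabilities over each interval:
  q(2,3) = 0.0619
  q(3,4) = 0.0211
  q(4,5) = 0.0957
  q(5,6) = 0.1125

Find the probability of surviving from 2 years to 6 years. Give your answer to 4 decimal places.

The overall survival probability is (1 − 0.0619) × (1 − 0.0211) × (1 − 0.0957) × (1 − 0.1125).
= 0.9381 × 0.9789 × 0.9043 × 0.8875 = 0.737001.

0.7370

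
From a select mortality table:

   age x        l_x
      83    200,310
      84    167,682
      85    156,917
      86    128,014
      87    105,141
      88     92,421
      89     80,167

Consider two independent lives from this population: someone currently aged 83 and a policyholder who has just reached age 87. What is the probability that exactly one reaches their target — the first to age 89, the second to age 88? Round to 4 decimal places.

p₁ = l_89/l_83 = 80,167/200,310 = 0.400215; p₂ = l_88/l_87 = 92,421/105,141 = 0.879020.
P(exactly one) = p₁(1−p₂) + (1−p₁)p₂ = 0.048418 + 0.527223 = 0.575641.

0.5756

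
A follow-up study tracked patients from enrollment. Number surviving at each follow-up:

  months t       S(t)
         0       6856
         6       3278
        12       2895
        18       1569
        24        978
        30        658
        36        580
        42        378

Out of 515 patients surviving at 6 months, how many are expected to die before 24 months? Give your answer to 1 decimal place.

361.3

The relevant probability is 1 − 978/3278 = 0.701647.
Expected number = 515 × 0.701647 = 361.3.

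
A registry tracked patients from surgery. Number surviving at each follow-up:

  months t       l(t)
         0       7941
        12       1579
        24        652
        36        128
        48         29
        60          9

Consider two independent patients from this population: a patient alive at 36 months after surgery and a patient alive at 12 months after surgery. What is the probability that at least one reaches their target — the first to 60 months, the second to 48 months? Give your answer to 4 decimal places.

p₁ = l(60)/l(36) = 9/128 = 0.070313; p₂ = l(48)/l(12) = 29/1579 = 0.018366.
P(at least one) = 1 − (1−p₁)(1−p₂) = 1 − 0.929687 × 0.981634 = 0.087388.

0.0874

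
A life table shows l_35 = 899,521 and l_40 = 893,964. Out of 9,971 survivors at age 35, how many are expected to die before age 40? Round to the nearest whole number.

62

The relevant probability is 1 − 893,964/899,521 = 0.006178.
Expected number = 9,971 × 0.006178 = 62.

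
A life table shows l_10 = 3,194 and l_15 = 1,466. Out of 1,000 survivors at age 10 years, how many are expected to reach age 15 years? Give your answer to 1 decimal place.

The relevant probability is 1,466/3,194 = 0.458986.
Expected number = 1,000 × 0.458986 = 459.0.

459.0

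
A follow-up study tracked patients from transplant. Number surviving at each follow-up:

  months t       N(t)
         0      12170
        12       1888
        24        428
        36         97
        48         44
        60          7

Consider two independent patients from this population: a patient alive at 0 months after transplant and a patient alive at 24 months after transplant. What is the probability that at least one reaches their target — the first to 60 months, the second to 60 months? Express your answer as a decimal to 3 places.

0.017

p₁ = N(60)/N(0) = 7/12170 = 0.000575; p₂ = N(60)/N(24) = 7/428 = 0.016355.
P(at least one) = 1 − (1−p₁)(1−p₂) = 1 − 0.999425 × 0.983645 = 0.016921.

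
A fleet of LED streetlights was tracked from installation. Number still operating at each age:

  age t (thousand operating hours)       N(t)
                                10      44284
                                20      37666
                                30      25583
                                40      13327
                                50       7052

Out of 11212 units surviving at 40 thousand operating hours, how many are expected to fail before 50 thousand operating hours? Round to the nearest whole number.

5279

The relevant probability is 1 − 7052/13327 = 0.470849.
Expected number = 11212 × 0.470849 = 5279.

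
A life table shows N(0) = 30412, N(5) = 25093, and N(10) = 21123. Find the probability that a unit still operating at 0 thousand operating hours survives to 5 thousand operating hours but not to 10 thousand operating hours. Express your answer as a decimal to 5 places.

This is the probability of reaching 5 but not 10, conditional on being operational at 0: (N(5) − N(10)) / N(0).
= (25093 − 21123) / 30412 = 3970 / 30412 = 0.130541.

0.13054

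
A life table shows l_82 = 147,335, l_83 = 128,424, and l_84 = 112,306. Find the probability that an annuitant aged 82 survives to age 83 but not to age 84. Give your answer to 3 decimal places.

We want 1|1q82 = (l_83 − l_84)/l_82.
This is the probability of reaching 83 but not 84, conditional on being alive at 82: (l_83 − l_84) / l_82.
= (128,424 − 112,306) / 147,335 = 16,118 / 147,335 = 0.109397.

0.109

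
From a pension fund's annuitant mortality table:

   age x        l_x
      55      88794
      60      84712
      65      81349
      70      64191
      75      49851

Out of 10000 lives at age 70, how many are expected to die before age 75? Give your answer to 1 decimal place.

The relevant probability is 1 − 49851/64191 = 0.223396.
Expected number = 10000 × 0.223396 = 2234.0.

2234.0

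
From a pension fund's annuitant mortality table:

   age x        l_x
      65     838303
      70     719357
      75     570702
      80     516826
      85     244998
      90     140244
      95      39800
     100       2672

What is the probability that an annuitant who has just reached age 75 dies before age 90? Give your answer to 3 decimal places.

P(die before 90 | alive at 75) = 1 − l_90/l_75 = 1 − 140244/570702 = (430458)/570702 = 0.754261.

0.754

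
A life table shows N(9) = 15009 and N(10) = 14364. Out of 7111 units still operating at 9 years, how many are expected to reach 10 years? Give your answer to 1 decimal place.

6805.4

The relevant probability is 14364/15009 = 0.957026.
Expected number = 7111 × 0.957026 = 6805.4.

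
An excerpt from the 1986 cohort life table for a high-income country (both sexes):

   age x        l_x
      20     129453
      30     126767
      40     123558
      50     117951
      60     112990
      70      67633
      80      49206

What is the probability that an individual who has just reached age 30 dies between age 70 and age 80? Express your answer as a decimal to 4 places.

0.1454

This is the probability of reaching 70 but not 80, conditional on being alive at 30: (l_70 − l_80) / l_30.
= (67633 − 49206) / 126767 = 18427 / 126767 = 0.145361.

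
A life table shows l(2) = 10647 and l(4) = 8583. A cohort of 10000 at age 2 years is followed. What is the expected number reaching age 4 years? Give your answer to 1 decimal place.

The relevant probability is 8583/10647 = 0.806143.
Expected number = 10000 × 0.806143 = 8061.4.

8061.4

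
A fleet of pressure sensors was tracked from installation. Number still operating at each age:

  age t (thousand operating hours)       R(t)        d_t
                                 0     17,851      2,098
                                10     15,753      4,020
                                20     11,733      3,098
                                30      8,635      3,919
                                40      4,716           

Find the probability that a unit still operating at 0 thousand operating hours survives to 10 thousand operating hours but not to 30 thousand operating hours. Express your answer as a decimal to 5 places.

0.39875

This is the probability of reaching 10 but not 30, conditional on being operational at 0: (R(10) − R(30)) / R(0).
= (15,753 − 8,635) / 17,851 = 7,118 / 17,851 = 0.398745.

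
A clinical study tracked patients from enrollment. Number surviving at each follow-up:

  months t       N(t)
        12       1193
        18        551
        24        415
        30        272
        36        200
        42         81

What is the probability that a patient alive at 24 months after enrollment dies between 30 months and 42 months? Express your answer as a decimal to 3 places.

0.460

This is the probability of reaching 30 but not 42, conditional on being alive at 24: (N(30) − N(42)) / N(24).
= (272 − 81) / 415 = 191 / 415 = 0.460241.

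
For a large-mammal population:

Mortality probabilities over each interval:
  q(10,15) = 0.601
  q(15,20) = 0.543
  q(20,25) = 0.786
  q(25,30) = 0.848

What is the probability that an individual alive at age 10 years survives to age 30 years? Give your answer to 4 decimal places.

0.0059

Chaining the interval survival probabilities: (1 − 0.601) × (1 − 0.543) × (1 − 0.786) × (1 − 0.848).
= 0.399 × 0.457 × 0.214 × 0.152 = 0.005931.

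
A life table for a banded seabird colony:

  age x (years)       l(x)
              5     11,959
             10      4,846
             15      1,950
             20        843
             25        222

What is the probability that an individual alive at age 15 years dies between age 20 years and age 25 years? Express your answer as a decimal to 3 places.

0.318

This is the probability of reaching 20 but not 25, conditional on being alive at 15: (l(20) − l(25)) / l(15).
= (843 − 222) / 1,950 = 621 / 1,950 = 0.318462.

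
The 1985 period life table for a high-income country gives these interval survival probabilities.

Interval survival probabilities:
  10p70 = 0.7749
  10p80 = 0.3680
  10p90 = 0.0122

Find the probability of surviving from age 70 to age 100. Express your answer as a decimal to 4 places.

0.0035

30p70 = 0.7749 × 0.3680 × 0.0122.
= 0.003479.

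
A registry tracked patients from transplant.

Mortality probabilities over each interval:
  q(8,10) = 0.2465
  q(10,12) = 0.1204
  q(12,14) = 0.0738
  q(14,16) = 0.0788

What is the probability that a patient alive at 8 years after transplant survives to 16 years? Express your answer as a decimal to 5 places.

0.56549

Chaining the interval survival probabilities: (1 − 0.2465) × (1 − 0.1204) × (1 − 0.0738) × (1 − 0.0788).
= 0.7535 × 0.8796 × 0.9262 × 0.9212 = 0.565493.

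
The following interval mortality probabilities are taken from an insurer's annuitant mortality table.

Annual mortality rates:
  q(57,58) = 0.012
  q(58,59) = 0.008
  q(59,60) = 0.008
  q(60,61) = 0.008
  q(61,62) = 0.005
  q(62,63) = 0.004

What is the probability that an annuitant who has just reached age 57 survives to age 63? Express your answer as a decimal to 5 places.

0.95582

P(survive 57→63) = (1 − 0.012) × (1 − 0.008) × (1 − 0.008) × (1 − 0.008) × (1 − 0.005) × (1 − 0.004).
= 0.988 × 0.992 × 0.992 × 0.992 × 0.995 × 0.996 = 0.955816.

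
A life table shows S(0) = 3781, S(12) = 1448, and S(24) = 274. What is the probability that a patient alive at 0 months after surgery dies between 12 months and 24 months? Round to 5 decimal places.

0.31050

This is the probability of reaching 12 but not 24, conditional on being alive at 0: (S(12) − S(24)) / S(0).
= (1448 − 274) / 3781 = 1174 / 3781 = 0.310500.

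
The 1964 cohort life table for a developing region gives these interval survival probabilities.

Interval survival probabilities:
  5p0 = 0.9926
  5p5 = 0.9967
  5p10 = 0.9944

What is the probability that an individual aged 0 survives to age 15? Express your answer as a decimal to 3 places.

The overall survival probability is 0.9926 × 0.9967 × 0.9944.
= 0.983784.

0.984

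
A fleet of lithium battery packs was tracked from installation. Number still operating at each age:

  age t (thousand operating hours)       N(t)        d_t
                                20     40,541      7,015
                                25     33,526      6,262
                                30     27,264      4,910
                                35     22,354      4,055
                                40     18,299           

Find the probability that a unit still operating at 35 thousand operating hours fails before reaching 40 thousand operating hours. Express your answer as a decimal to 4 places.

P(fail before 40 | operational at 35) = 1 − N(40)/N(35) = 1 − 18,299/22,354 = (4,055)/22,354 = 0.181399.

0.1814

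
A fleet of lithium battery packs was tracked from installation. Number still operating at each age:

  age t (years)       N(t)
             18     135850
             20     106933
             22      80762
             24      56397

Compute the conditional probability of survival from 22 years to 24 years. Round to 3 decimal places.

0.698

The conditional survival probability is N(24)/N(22) = 56397/80762 = 0.698311.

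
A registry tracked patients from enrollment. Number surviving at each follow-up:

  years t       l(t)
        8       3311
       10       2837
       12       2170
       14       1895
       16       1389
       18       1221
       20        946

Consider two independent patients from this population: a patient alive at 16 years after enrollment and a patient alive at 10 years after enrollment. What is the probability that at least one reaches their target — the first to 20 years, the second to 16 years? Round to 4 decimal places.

p₁ = l(20)/l(16) = 946/1389 = 0.681066; p₂ = l(16)/l(10) = 1389/2837 = 0.489602.
P(at least one) = 1 − (1−p₁)(1−p₂) = 1 − 0.318934 × 0.510398 = 0.837217.

0.8372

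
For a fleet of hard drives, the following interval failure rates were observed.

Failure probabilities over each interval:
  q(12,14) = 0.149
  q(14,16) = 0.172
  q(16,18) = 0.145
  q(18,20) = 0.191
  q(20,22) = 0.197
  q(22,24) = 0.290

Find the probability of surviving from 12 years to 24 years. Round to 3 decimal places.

0.278

The overall survival probability is (1 − 0.149) × (1 − 0.172) × (1 − 0.145) × (1 − 0.191) × (1 − 0.197) × (1 − 0.290).
= 0.851 × 0.828 × 0.855 × 0.809 × 0.803 × 0.710 = 0.277874.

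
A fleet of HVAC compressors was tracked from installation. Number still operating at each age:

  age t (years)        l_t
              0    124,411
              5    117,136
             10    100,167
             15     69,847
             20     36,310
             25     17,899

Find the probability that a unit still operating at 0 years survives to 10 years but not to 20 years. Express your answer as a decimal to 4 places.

This is the probability of reaching 10 but not 20, conditional on being operational at 0: (l_10 − l_20) / l_0.
= (100,167 − 36,310) / 124,411 = 63,857 / 124,411 = 0.513275.

0.5133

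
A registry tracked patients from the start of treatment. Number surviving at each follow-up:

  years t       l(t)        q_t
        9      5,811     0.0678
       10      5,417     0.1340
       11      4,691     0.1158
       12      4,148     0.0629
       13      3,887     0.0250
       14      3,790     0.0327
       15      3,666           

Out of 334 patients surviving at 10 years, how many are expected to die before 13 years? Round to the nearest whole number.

94

The relevant probability is 1 − 3,887/5,417 = 0.282444.
Expected number = 334 × 0.282444 = 94.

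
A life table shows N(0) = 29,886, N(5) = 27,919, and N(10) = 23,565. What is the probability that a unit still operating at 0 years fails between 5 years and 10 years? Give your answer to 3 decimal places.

This is the probability of reaching 5 but not 10, conditional on being operational at 0: (N(5) − N(10)) / N(0).
= (27,919 − 23,565) / 29,886 = 4,354 / 29,886 = 0.145687.

0.146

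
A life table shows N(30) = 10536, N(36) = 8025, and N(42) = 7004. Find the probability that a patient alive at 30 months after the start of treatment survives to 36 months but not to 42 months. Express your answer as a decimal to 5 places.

This is the probability of reaching 36 but not 42, conditional on being alive at 30: (N(36) − N(42)) / N(30).
= (8025 − 7004) / 10536 = 1021 / 10536 = 0.096906.

0.09691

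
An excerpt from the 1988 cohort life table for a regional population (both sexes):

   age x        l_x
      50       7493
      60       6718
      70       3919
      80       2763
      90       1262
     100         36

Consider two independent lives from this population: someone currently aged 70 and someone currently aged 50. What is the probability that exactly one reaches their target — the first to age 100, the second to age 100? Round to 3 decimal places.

p₁ = l_100/l_70 = 36/3919 = 0.009186; p₂ = l_100/l_50 = 36/7493 = 0.004804.
P(exactly one) = p₁(1−p₂) + (1−p₁)p₂ = 0.009142 + 0.004760 = 0.013902.

0.014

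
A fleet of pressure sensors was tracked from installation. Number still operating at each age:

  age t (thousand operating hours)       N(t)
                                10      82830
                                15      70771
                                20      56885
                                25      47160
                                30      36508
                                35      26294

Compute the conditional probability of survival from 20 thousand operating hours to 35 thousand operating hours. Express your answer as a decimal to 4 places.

0.4622

The conditional survival probability is N(35)/N(20) = 26294/56885 = 0.462231.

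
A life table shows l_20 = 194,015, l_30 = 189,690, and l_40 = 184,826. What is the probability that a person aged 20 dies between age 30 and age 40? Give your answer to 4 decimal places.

We want 10|10q20 = (l_30 − l_40)/l_20.
This is the probability of reaching 30 but not 40, conditional on being alive at 20: (l_30 − l_40) / l_20.
= (189,690 − 184,826) / 194,015 = 4,864 / 194,015 = 0.025070.

0.0251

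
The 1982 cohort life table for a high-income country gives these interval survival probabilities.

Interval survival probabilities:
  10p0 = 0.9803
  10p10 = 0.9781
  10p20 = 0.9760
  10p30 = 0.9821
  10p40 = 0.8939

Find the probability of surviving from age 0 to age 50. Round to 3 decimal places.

0.822

The overall survival probability is 0.9803 × 0.9781 × 0.9760 × 0.9821 × 0.8939.
= 0.821555.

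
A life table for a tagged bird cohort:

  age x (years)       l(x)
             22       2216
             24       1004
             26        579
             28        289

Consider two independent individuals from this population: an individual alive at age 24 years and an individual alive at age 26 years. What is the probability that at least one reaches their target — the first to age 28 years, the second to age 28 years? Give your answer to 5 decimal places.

p₁ = l(28)/l(24) = 289/1004 = 0.287849; p₂ = l(28)/l(26) = 289/579 = 0.499136.
P(at least one) = 1 − (1−p₁)(1−p₂) = 1 − 0.712151 × 0.500864 = 0.643309.

0.64331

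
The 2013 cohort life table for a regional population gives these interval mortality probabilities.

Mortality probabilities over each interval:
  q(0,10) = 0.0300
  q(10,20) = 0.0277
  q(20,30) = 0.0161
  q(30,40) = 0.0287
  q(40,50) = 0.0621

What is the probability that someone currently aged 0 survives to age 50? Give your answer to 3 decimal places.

0.845

The overall survival probability is (1 − 0.0300) × (1 − 0.0277) × (1 − 0.0161) × (1 − 0.0287) × (1 − 0.0621).
= 0.9700 × 0.9723 × 0.9839 × 0.9713 × 0.9379 = 0.845343.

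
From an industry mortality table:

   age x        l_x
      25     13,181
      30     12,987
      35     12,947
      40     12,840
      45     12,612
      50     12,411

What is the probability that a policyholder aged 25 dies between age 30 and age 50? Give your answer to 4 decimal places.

This is the probability of reaching 30 but not 50, conditional on being alive at 25: (l_30 − l_50) / l_25.
= (12,987 − 12,411) / 13,181 = 576 / 13,181 = 0.043699.

0.0437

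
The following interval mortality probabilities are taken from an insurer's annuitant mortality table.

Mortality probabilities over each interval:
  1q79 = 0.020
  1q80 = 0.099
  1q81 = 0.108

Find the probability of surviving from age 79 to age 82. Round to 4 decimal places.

Survival from 79 to 82 is the product of surviving each interval: (1 − 0.020) × (1 − 0.099) × (1 − 0.108).
= 0.980 × 0.901 × 0.892 = 0.787618.

0.7876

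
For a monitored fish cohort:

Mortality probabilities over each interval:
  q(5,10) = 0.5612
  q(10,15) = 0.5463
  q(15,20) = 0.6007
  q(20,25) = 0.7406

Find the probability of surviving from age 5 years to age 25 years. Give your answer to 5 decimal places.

The overall survival probability is (1 − 0.5612) × (1 − 0.5463) × (1 − 0.6007) × (1 − 0.7406).
= 0.4388 × 0.4537 × 0.3993 × 0.2594 = 0.020621.

0.02062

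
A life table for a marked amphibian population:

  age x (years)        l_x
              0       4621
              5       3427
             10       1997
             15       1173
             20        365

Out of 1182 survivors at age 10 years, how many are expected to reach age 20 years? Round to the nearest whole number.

216

The relevant probability is 365/1997 = 0.182774.
Expected number = 1182 × 0.182774 = 216.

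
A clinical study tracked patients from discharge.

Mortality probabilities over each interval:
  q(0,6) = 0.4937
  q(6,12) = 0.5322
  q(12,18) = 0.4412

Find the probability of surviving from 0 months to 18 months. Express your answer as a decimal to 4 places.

0.1324

Chaining the interval survival probabilities: (1 − 0.4937) × (1 − 0.5322) × (1 − 0.4412).
= 0.5063 × 0.4678 × 0.5588 = 0.132350.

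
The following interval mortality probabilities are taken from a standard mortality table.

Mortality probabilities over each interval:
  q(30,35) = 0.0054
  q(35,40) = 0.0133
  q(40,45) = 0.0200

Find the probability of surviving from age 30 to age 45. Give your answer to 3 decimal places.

0.962

The overall survival probability is (1 − 0.0054) × (1 − 0.0133) × (1 − 0.0200).
= 0.9946 × 0.9867 × 0.9800 = 0.961744.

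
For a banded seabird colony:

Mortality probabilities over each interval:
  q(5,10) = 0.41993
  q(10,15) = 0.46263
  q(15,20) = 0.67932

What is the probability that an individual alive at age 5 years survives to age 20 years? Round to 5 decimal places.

0.09996

Chaining the interval survival probabilities: (1 − 0.41993) × (1 − 0.46263) × (1 − 0.67932).
= 0.58007 × 0.53737 × 0.32068 = 0.099960.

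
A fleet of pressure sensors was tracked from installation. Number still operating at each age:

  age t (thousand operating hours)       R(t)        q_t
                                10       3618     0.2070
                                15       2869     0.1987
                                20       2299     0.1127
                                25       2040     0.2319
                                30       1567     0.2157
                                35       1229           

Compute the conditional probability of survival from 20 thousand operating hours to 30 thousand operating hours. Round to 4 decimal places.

The conditional survival probability is R(30)/R(20) = 1567/2299 = 0.681601.

0.6816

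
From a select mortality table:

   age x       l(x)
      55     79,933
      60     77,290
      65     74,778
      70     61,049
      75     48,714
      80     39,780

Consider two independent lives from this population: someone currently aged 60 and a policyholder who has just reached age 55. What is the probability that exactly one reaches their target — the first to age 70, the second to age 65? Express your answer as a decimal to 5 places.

p₁ = l(70)/l(60) = 61,049/77,290 = 0.789869; p₂ = l(65)/l(55) = 74,778/79,933 = 0.935508.
P(exactly one) = p₁(1−p₂) + (1−p₁)p₂ = 0.050940 + 0.196579 = 0.247519.

0.24752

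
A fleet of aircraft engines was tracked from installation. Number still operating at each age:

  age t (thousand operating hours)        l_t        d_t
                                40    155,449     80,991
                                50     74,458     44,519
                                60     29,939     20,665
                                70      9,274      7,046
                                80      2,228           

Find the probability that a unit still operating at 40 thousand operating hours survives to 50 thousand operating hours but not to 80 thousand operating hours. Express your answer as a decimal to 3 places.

This is the probability of reaching 50 but not 80, conditional on being operational at 40: (l_50 − l_80) / l_40.
= (74,458 − 2,228) / 155,449 = 72,230 / 155,449 = 0.464654.

0.465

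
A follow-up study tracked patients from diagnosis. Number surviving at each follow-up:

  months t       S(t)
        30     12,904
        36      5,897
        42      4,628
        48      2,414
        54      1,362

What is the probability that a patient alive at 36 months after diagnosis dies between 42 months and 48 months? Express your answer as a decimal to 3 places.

This is the probability of reaching 42 but not 48, conditional on being alive at 36: (S(42) − S(48)) / S(36).
= (4,628 − 2,414) / 5,897 = 2,214 / 5,897 = 0.375445.

0.375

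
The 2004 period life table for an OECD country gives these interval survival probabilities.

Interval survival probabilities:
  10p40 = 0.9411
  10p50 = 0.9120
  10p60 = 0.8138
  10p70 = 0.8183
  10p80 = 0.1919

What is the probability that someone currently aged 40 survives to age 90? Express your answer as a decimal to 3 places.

Chaining the interval survival probabilities: 0.9411 × 0.9120 × 0.8138 × 0.8183 × 0.1919.
= 0.109682.

0.110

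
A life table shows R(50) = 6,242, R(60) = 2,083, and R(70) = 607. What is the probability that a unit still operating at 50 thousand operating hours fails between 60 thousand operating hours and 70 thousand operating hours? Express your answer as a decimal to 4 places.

0.2365

This is the probability of reaching 60 but not 70, conditional on being operational at 50: (R(60) − R(70)) / R(50).
= (2,083 − 607) / 6,242 = 1,476 / 6,242 = 0.236463.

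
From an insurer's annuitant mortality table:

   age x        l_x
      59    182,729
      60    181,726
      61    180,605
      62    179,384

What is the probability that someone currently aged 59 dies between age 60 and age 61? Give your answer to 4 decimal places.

We want 1|1q59 = (l_60 − l_61)/l_59.
This is the probability of reaching 60 but not 61, conditional on being alive at 59: (l_60 − l_61) / l_59.
= (181,726 − 180,605) / 182,729 = 1,121 / 182,729 = 0.006135.

0.0061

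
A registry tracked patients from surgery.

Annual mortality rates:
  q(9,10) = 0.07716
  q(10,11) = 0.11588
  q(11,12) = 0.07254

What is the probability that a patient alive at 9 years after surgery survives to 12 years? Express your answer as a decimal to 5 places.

0.75672

The overall survival probability is (1 − 0.07716) × (1 − 0.11588) × (1 − 0.07254).
= 0.92284 × 0.88412 × 0.92746 = 0.756716.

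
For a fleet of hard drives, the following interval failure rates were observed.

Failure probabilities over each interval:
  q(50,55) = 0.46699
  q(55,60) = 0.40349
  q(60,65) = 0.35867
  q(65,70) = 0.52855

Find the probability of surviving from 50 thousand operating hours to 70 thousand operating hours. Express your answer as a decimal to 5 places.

0.09613

P(survive 50→70) = (1 − 0.46699) × (1 − 0.40349) × (1 − 0.35867) × (1 − 0.52855).
= 0.53301 × 0.59651 × 0.64133 × 0.47145 = 0.096133.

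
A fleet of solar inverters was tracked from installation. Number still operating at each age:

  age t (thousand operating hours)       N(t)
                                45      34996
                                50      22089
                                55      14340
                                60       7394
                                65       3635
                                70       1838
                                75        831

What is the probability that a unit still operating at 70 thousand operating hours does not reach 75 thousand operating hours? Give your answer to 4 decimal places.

P(fail before 75 | operational at 70) = 1 − N(75)/N(70) = 1 − 831/1838 = (1007)/1838 = 0.547878.

0.5479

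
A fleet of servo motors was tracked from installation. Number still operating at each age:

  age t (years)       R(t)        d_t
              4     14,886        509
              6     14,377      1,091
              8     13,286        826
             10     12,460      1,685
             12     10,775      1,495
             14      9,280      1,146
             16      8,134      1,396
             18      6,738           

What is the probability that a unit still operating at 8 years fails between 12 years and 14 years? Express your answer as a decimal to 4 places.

0.1125

This is the probability of reaching 12 but not 14, conditional on being operational at 8: (R(12) − R(14)) / R(8).
= (10,775 − 9,280) / 13,286 = 1,495 / 13,286 = 0.112524.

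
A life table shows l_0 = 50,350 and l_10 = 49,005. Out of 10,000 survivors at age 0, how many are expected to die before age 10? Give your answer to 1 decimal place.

The relevant probability is 1 − 49,005/50,350 = 0.026713.
Expected number = 10,000 × 0.026713 = 267.1.

267.1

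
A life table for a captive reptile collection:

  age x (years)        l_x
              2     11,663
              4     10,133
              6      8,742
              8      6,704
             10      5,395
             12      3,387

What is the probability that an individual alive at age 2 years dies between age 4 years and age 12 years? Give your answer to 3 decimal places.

0.578

This is the probability of reaching 4 but not 12, conditional on being alive at 2: (l_4 − l_12) / l_2.
= (10,133 − 3,387) / 11,663 = 6,746 / 11,663 = 0.578410.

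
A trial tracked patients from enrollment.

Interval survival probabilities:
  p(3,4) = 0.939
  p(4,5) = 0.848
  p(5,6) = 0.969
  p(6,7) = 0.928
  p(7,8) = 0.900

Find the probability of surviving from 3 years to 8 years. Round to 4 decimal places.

0.6444

Survival from 3 to 8 is the product of surviving each interval: 0.939 × 0.848 × 0.969 × 0.928 × 0.900.
= 0.644430.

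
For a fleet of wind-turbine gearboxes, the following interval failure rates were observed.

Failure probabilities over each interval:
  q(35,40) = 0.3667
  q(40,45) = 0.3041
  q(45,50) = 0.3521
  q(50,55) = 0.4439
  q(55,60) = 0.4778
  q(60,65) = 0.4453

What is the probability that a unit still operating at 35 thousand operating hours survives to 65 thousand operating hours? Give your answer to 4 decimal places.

Chaining the interval survival probabilities: (1 − 0.3667) × (1 − 0.3041) × (1 − 0.3521) × (1 − 0.4439) × (1 − 0.4778) × (1 − 0.4453).
= 0.6333 × 0.6959 × 0.6479 × 0.5561 × 0.5222 × 0.5547 = 0.045995.

0.0460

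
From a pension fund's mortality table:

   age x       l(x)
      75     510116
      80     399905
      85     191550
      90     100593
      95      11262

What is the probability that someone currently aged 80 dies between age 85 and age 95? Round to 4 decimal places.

0.4508

This is the probability of reaching 85 but not 95, conditional on being alive at 80: (l(85) − l(95)) / l(80).
= (191550 − 11262) / 399905 = 180288 / 399905 = 0.450827.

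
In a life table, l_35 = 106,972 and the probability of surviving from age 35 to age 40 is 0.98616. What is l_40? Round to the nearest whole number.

105492

l_40 = l_35 × p = 106,972 × 0.98616 = 105492.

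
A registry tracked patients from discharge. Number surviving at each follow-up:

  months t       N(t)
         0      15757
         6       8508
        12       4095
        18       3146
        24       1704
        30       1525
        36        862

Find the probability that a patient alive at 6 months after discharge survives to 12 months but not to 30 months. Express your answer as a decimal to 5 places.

0.30207

This is the probability of reaching 12 but not 30, conditional on being alive at 6: (N(12) − N(30)) / N(6).
= (4095 − 1525) / 8508 = 2570 / 8508 = 0.302069.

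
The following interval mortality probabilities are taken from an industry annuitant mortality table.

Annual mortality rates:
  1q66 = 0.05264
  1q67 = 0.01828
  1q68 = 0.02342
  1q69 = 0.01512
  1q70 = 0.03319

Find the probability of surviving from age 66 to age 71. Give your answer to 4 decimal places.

5p66 = (1 − 0.05264) × (1 − 0.01828) × (1 − 0.02342) × (1 − 0.01512) × (1 − 0.03319).
= 0.94736 × 0.98172 × 0.97658 × 0.98488 × 0.96681 = 0.864838.

0.8648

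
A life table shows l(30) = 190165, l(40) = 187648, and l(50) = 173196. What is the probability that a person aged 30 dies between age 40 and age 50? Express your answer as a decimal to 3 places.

0.076

This is the probability of reaching 40 but not 50, conditional on being alive at 30: (l(40) − l(50)) / l(30).
= (187648 − 173196) / 190165 = 14452 / 190165 = 0.075997.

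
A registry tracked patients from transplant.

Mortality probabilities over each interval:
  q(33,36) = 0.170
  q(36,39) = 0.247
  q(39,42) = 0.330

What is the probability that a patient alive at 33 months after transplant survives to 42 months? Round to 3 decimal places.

The overall survival probability is (1 − 0.170) × (1 − 0.247) × (1 − 0.330).
= 0.830 × 0.753 × 0.670 = 0.418743.

0.419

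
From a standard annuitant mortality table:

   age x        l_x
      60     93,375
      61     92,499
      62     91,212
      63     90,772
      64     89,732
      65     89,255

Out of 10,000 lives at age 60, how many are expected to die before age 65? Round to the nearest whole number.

441

The relevant probability is 1 − 89,255/93,375 = 0.044123.
Expected number = 10,000 × 0.044123 = 441.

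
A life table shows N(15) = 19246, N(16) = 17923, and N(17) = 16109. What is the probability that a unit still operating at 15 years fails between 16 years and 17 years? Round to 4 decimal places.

This is the probability of reaching 16 but not 17, conditional on being operational at 15: (N(16) − N(17)) / N(15).
= (17923 − 16109) / 19246 = 1814 / 19246 = 0.094253.

0.0943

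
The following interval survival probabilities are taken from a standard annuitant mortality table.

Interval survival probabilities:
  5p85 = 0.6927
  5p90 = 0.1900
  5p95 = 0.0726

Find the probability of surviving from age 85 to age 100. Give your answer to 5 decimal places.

Survival from 85 to 100 is the product of surviving each interval: 0.6927 × 0.1900 × 0.0726.
= 0.009555.

0.00956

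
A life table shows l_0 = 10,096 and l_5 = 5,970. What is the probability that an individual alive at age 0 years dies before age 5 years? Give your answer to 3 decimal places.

0.409

P(die before 5 | alive at 0) = 1 − l_5/l_0 = 1 − 5,970/10,096 = (4,126)/10,096 = 0.408677.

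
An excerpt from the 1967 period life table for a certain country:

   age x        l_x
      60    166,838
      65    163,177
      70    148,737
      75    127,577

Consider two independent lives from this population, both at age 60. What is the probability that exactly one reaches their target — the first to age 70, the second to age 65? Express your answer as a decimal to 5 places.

0.12568

p₁ = l_70/l_60 = 148,737/166,838 = 0.891506; p₂ = l_65/l_60 = 163,177/166,838 = 0.978057.
P(exactly one) = p₁(1−p₂) + (1−p₁)p₂ = 0.019562 + 0.106113 = 0.125676.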